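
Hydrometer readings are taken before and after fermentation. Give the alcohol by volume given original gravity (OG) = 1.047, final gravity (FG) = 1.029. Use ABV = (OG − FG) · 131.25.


ABV = (1.047 − 1.029) · 131.25

2.3625 % ABV


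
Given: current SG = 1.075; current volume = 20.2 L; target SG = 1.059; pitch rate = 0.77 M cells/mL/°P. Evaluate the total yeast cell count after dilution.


V_w = V·((SG_c−1)/(SG_t−1)−1);  °P = 259 − 259/SG_t;  cells = rate·(V+V_w)·°P
V_w = 20.2·((1.075−1)/(1.059−1)−1) = 5.4780
V_final = 20.2 + 5.4780 = 25.6780
°P = 259 − 259/1.059 = 14.4297
cells = 0.77·25.6780·14.4297

285.3035 billion cells


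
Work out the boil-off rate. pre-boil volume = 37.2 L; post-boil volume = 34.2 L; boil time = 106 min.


rate = (V_pre − V_post) / (t_min/60)
rate = (37.2 − 34.2) / (106/60)

1.6981 L/hr


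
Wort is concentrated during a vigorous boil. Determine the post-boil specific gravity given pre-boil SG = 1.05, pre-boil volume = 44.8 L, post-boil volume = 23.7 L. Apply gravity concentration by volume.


SG_post = 1 + (SG_pre − 1)·V_pre/V_post
pts_pre = (1.05 − 1)·1000 = 50.0000
pts_post = 50.0000·44.8/23.7 = 94.5148
SG_post = 1 + 94.5148/1000

1.0945


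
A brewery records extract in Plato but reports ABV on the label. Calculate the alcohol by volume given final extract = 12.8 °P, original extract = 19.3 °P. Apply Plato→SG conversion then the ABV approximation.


SG = 259/(259 − P);  ABV = (OG − FG)·131.25
OG = 259/(259 − 19.3) = 1.0805
FG = 259/(259 − 12.8) = 1.0520
ABV = (1.0805 − 1.0520)·131.25

3.7442 % ABV


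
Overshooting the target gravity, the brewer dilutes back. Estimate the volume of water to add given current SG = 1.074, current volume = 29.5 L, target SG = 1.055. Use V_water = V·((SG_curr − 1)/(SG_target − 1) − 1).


V_water = 29.5·((1.074 − 1)/(1.055 − 1) − 1)

10.1909 L


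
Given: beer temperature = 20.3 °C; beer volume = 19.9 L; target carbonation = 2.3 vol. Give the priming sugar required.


residual = 14.695·(0.01821 + 0.09011·e^(−0.04·T));  sugar = (target − residual)·4.0·V
residual = 14.695·(0.01821 + 0.09011·e^(−0.04·20.3)) = 0.8555
sugar = (2.3 − 0.8555)·4.0·19.9

114.9834 g


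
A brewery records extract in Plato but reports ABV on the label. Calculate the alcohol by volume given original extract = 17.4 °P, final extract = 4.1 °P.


SG = 259/(259 − P);  ABV = (OG − FG)·131.25
OG = 259/(259 − 17.4) = 1.0720
FG = 259/(259 − 4.1) = 1.0161
ABV = (1.0720 − 1.0161)·131.25

7.3415 % ABV


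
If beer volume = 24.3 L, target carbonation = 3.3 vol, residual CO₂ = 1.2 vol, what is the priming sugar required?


sugar = (target − residual)·4.0·V
sugar = (3.3 − 1.2)·4.0·24.3

204.1200 g


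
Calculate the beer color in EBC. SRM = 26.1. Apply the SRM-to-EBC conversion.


EBC = SRM · 1.97
EBC = 26.1 · 1.97

51.4170 EBC


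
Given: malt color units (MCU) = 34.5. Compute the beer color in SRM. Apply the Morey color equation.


SRM = 1.4922 · MCU^0.6859
SRM = 1.4922 · 34.5^0.6859

16.9284 SRM


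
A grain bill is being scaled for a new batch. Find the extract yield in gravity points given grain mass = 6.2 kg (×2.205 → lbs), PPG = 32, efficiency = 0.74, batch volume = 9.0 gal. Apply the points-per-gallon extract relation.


points = lbs × PPG × eff / vol
lbs = 6.2 × 2.205 = 13.6710
points = 13.6710 × 32 × 0.74 / 9.0

35.9699 points


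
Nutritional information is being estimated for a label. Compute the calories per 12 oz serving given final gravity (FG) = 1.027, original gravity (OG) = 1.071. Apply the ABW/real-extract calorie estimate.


ABW = (OG−FG)·131.25·0.79/FG;  °P = 259 − 259/SG (for OG→OE and FG→AE);  RE = 0.1808·OE + 0.8192·AE;  Cal = (6.9·ABW + 4·(RE−0.1))·FG·3.55
ABW = (1.071 − 1.027)·131.25·0.79/1.027 = 4.4423
OE = 259 − 259/1.071 = 17.1699 °P
AE = 259 − 259/1.027 = 6.8092 °P
RE = 0.1808·17.1699 + 0.8192·6.8092 = 8.6824 °P
Cal = (6.9·4.4423 + 4·(8.6824−0.1))·1.027·3.55

236.9126 kcal


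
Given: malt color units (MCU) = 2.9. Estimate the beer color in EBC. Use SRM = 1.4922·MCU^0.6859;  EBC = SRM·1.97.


SRM = 1.4922·2.9^0.6859 = 3.0973
EBC = 3.0973·1.97

6.1017 EBC


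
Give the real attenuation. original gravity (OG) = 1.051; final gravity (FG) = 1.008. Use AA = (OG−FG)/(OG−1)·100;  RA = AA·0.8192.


AA = (1.051 − 1.008)/(1.051 − 1)·100 = 84.3137
RA = 84.3137·0.8192

69.0698 %


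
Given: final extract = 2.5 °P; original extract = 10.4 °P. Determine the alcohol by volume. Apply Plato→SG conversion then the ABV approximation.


SG = 259/(259 − P);  ABV = (OG − FG)·131.25
OG = 259/(259 − 10.4) = 1.0418
FG = 259/(259 − 2.5) = 1.0097
ABV = (1.0418 − 1.0097)·131.25

4.2115 % ABV


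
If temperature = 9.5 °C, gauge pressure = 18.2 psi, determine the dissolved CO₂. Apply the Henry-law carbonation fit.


vols = (P + 14.695)·(0.01821 + 0.09011·e^(−0.04·T))
vols = (18.2 + 14.695)·(0.01821 + 0.09011·e^(−0.04·9.5))

2.6261 volumes


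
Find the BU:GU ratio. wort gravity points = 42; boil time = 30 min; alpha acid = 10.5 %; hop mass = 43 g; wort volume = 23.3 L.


U = 1.65·0.000125^(GP/1000)·(1−e^(−0.04t))/4.15;  IBU = (α/100)·m·U·1000/V;  BU:GU = IBU/GP
U = 1.65·0.000125^(42/1000)·(1−e^(−0.04·30))/4.15 = 0.1905
IBU = (10.5/100)·43·0.1905·1000/23.3 = 36.9117
BU:GU = 36.9117/42

0.8789


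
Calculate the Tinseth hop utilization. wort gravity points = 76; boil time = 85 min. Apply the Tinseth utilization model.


U = 1.65·0.000125^(GP/1000) · (1 − e^(−0.04·t))/4.15
bigness = 1.65·0.000125^(76/1000) = 0.8334
boil_factor = (1 − e^(−0.04·85))/4.15 = 0.2329
U = 0.8334 · 0.2329

0.1941


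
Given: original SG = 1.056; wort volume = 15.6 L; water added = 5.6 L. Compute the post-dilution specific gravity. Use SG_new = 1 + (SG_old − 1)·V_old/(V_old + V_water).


pts = (1.056 − 1)·1000·15.6/(15.6 + 5.6) = 41.2075
SG_new = 1 + 41.2075/1000

1.0412


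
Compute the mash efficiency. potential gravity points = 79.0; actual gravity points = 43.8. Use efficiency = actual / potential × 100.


efficiency = 43.8 / 79.0 × 100

55.4430 %


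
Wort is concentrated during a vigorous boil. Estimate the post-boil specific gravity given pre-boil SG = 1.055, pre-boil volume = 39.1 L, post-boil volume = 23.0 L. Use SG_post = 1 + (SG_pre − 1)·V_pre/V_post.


pts_pre = (1.055 − 1)·1000 = 55.0000
pts_post = 55.0000·39.1/23.0 = 93.5000
SG_post = 1 + 93.5000/1000

1.0935


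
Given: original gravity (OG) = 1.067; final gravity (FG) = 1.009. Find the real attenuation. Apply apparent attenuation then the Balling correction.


AA = (OG−FG)/(OG−1)·100;  RA = AA·0.8192
AA = (1.067 − 1.009)/(1.067 − 1)·100 = 86.5672
RA = 86.5672·0.8192

70.9158 %


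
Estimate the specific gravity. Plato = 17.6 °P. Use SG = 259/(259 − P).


SG = 259/(259 − 17.6)

1.0729


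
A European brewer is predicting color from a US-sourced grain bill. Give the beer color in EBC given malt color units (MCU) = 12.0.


SRM = 1.4922·MCU^0.6859;  EBC = SRM·1.97
SRM = 1.4922·12.0^0.6859 = 8.2042
EBC = 8.2042·1.97

16.1623 EBC


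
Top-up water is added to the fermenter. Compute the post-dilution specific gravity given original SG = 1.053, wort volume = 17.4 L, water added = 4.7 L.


SG_new = 1 + (SG_old − 1)·V_old/(V_old + V_water)
pts = (1.053 − 1)·1000·17.4/(17.4 + 4.7) = 41.7285
SG_new = 1 + 41.7285/1000

1.0417


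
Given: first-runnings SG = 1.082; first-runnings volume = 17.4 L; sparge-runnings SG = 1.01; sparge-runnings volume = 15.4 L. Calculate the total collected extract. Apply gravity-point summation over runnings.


total = Σ (SG_i − 1)·1000·V_i
first = (1.082 − 1)·1000·17.4 = 1426.8000
sparge = (1.01 − 1)·1000·15.4 = 154.0000
total = 1426.8000 + 154.0000

1580.8000 gravity·L


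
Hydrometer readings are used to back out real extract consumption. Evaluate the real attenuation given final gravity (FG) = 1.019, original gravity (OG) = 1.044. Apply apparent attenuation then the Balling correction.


AA = (OG−FG)/(OG−1)·100;  RA = AA·0.8192
AA = (1.044 − 1.019)/(1.044 − 1)·100 = 56.8182
RA = 56.8182·0.8192

46.5455 %


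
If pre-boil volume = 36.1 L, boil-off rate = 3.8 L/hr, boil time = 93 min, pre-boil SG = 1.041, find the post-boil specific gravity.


V_post = V_pre − rate·(t/60);  SG_post = 1 + (SG_pre−1)·V_pre/V_post
V_post = 36.1 − 3.8·(93/60) = 30.2100
SG_post = 1 + (1.041 − 1)·36.1/30.2100

1.0490


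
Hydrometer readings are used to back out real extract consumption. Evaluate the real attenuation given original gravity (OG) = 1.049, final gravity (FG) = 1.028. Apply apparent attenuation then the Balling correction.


AA = (OG−FG)/(OG−1)·100;  RA = AA·0.8192
AA = (1.049 − 1.028)/(1.049 − 1)·100 = 42.8571
RA = 42.8571·0.8192

35.1086 %


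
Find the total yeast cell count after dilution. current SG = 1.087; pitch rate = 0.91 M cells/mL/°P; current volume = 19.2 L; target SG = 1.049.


V_w = V·((SG_c−1)/(SG_t−1)−1);  °P = 259 − 259/SG_t;  cells = rate·(V+V_w)·°P
V_w = 19.2·((1.087−1)/(1.049−1)−1) = 14.8898
V_final = 19.2 + 14.8898 = 34.0898
°P = 259 − 259/1.049 = 12.0982
cells = 0.91·34.0898·12.0982

375.3066 billion cells


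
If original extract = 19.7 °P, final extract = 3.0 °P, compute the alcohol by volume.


SG = 259/(259 − P);  ABV = (OG − FG)·131.25
OG = 259/(259 − 19.7) = 1.0823
FG = 259/(259 − 3.0) = 1.0117
ABV = (1.0823 − 1.0117)·131.25

9.2669 % ABV


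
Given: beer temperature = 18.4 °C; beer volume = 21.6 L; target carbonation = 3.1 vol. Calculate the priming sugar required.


residual = 14.695·(0.01821 + 0.09011·e^(−0.04·T));  sugar = (target − residual)·4.0·V
residual = 14.695·(0.01821 + 0.09011·e^(−0.04·18.4)) = 0.9019
sugar = (3.1 − 0.9019)·4.0·21.6

189.9153 g


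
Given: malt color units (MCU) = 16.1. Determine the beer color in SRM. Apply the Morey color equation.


SRM = 1.4922 · MCU^0.6859
SRM = 1.4922 · 16.1^0.6859

10.0367 SRM


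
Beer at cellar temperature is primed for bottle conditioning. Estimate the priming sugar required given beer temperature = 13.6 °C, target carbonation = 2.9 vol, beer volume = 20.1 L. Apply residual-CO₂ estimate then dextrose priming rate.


residual = 14.695·(0.01821 + 0.09011·e^(−0.04·T));  sugar = (target − residual)·4.0·V
residual = 14.695·(0.01821 + 0.09011·e^(−0.04·13.6)) = 1.0362
sugar = (2.9 − 1.0362)·4.0·20.1

149.8518 g


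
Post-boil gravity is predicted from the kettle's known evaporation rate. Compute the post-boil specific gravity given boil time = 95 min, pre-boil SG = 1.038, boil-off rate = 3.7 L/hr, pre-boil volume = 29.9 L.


V_post = V_pre − rate·(t/60);  SG_post = 1 + (SG_pre−1)·V_pre/V_post
V_post = 29.9 − 3.7·(95/60) = 24.0417
SG_post = 1 + (1.038 − 1)·29.9/24.0417

1.0473


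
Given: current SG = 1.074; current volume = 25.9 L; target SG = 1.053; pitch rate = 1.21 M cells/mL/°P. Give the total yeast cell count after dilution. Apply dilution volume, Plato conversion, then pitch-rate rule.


V_w = V·((SG_c−1)/(SG_t−1)−1);  °P = 259 − 259/SG_t;  cells = rate·(V+V_w)·°P
V_w = 25.9·((1.074−1)/(1.053−1)−1) = 10.2623
V_final = 25.9 + 10.2623 = 36.1623
°P = 259 − 259/1.053 = 13.0361
cells = 1.21·36.1623·13.0361

570.4115 billion cells


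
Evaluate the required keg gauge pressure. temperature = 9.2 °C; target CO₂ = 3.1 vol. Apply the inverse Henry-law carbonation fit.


psi = vols/(0.01821 + 0.09011·e^(−0.04·T)) − 14.695
psi = 3.1/(0.01821 + 0.09011·e^(−0.04·9.2)) − 14.695

23.7777 psi


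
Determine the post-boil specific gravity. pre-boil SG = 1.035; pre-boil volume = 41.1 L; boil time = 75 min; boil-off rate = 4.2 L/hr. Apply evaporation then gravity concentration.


V_post = V_pre − rate·(t/60);  SG_post = 1 + (SG_pre−1)·V_pre/V_post
V_post = 41.1 − 4.2·(75/60) = 35.8500
SG_post = 1 + (1.035 − 1)·41.1/35.8500

1.0401


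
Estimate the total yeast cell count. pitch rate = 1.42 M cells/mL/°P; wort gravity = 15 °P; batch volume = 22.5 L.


cells (billions) = rate · V_L · °P
cells = 1.42 · 22.5 · 15

479.2500 billion cells


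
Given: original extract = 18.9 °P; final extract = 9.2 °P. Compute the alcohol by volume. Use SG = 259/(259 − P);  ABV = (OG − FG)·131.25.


OG = 259/(259 − 18.9) = 1.0787
FG = 259/(259 − 9.2) = 1.0368
ABV = (1.0787 − 1.0368)·131.25

5.4978 % ABV


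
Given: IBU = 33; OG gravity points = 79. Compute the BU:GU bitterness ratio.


BU:GU = IBU / OG_points
BU:GU = 33 / 79

0.4177


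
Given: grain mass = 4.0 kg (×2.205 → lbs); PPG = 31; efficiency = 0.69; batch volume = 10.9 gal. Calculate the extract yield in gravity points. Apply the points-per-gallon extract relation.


points = lbs × PPG × eff / vol
lbs = 4.0 × 2.205 = 8.8200
points = 8.8200 × 31 × 0.69 / 10.9

17.3082 points


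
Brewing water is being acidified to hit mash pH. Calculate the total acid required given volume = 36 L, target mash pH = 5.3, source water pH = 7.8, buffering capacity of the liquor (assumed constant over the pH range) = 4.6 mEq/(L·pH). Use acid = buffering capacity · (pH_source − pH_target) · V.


acid = 4.6 · (7.8 − 5.3) · 36

414.0000 mEq


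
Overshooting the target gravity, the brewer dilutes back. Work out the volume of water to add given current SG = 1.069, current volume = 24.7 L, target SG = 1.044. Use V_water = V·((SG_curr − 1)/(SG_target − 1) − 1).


V_water = 24.7·((1.069 − 1)/(1.044 − 1) − 1)

14.0341 L


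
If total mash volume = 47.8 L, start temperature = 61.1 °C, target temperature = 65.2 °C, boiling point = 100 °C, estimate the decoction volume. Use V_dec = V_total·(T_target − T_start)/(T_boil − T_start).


V_dec = 47.8·(65.2 − 61.1)/(100 − 61.1)

5.0380 L


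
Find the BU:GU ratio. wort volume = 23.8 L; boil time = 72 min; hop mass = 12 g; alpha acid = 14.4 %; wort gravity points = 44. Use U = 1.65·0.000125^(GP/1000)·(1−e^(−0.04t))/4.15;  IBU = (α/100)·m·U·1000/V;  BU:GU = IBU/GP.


U = 1.65·0.000125^(44/1000)·(1−e^(−0.04·72))/4.15 = 0.2527
IBU = (14.4/100)·12·0.2527·1000/23.8 = 18.3475
BU:GU = 18.3475/44

0.4170


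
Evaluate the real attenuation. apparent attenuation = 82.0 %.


RA = AA · 0.8192
RA = 82.0 · 0.8192

67.1744 %


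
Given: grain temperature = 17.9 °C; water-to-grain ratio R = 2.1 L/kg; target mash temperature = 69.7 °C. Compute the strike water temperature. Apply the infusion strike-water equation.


T_strike = (0.41/R)·(T_mash − T_grain) + T_mash
T_strike = (0.41/2.1)·(69.7 − 17.9) + 69.7

79.8133 °C


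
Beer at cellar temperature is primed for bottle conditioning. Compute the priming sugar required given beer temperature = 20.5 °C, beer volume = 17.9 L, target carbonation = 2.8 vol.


residual = 14.695·(0.01821 + 0.09011·e^(−0.04·T));  sugar = (target − residual)·4.0·V
residual = 14.695·(0.01821 + 0.09011·e^(−0.04·20.5)) = 0.8508
sugar = (2.8 − 0.8508)·4.0·17.9

139.5627 g


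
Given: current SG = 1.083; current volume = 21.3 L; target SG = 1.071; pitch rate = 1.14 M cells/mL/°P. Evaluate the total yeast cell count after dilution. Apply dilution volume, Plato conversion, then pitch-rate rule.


V_w = V·((SG_c−1)/(SG_t−1)−1);  °P = 259 − 259/SG_t;  cells = rate·(V+V_w)·°P
V_w = 21.3·((1.083−1)/(1.071−1)−1) = 3.6000
V_final = 21.3 + 3.6000 = 24.9000
°P = 259 − 259/1.071 = 17.1699
cells = 1.14·24.9000·17.1699

487.3858 billion cells


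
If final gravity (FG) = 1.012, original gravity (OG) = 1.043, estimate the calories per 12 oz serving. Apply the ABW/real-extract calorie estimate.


ABW = (OG−FG)·131.25·0.79/FG;  °P = 259 − 259/SG (for OG→OE and FG→AE);  RE = 0.1808·OE + 0.8192·AE;  Cal = (6.9·ABW + 4·(RE−0.1))·FG·3.55
ABW = (1.043 − 1.012)·131.25·0.79/1.012 = 3.1762
OE = 259 − 259/1.043 = 10.6779 °P
AE = 259 − 259/1.012 = 3.0711 °P
RE = 0.1808·10.6779 + 0.8192·3.0711 = 4.4464 °P
Cal = (6.9·3.1762 + 4·(4.4464−0.1))·1.012·3.55

141.1946 kcal


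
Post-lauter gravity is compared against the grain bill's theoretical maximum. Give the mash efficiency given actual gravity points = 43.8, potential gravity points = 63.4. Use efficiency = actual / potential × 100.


efficiency = 43.8 / 63.4 × 100

69.0852 %


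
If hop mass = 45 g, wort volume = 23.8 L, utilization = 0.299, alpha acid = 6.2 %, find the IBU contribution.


IBU = (α/100)·mass·U·1000 / V
IBU = (6.2/100)·45·0.299·1000 / 23.8

35.0508 IBU


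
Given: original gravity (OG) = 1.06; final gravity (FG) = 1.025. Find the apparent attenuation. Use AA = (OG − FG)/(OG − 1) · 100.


AA = (1.06 − 1.025)/(1.06 − 1) · 100

58.3333 %


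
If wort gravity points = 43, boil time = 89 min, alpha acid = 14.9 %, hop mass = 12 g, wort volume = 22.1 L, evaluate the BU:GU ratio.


U = 1.65·0.000125^(GP/1000)·(1−e^(−0.04t))/4.15;  IBU = (α/100)·m·U·1000/V;  BU:GU = IBU/GP
U = 1.65·0.000125^(43/1000)·(1−e^(−0.04·89))/4.15 = 0.2625
IBU = (14.9/100)·12·0.2625·1000/22.1 = 21.2348
BU:GU = 21.2348/43

0.4938


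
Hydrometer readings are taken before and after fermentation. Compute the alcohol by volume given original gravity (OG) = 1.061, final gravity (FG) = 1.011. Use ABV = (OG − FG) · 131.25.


ABV = (1.061 − 1.011) · 131.25

6.5625 % ABV


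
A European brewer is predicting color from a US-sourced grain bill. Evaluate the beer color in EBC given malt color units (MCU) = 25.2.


SRM = 1.4922·MCU^0.6859;  EBC = SRM·1.97
SRM = 1.4922·25.2^0.6859 = 13.6473
EBC = 13.6473·1.97

26.8852 EBC


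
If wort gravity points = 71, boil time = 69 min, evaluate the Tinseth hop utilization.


U = 1.65·0.000125^(GP/1000) · (1 − e^(−0.04·t))/4.15
bigness = 1.65·0.000125^(71/1000) = 0.8717
boil_factor = (1 − e^(−0.04·69))/4.15 = 0.2257
U = 0.8717 · 0.2257

0.1968


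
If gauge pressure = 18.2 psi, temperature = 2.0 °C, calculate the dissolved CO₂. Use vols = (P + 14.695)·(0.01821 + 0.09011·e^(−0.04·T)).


vols = (18.2 + 14.695)·(0.01821 + 0.09011·e^(−0.04·2.0))

3.3353 volumes


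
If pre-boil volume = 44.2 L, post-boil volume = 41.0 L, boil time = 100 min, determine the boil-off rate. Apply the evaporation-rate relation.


rate = (V_pre − V_post) / (t_min/60)
rate = (44.2 − 41.0) / (100/60)

1.9200 L/hr


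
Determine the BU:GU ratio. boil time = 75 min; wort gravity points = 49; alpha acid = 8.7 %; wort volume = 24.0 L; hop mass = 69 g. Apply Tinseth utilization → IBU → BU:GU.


U = 1.65·0.000125^(GP/1000)·(1−e^(−0.04t))/4.15;  IBU = (α/100)·m·U·1000/V;  BU:GU = IBU/GP
U = 1.65·0.000125^(49/1000)·(1−e^(−0.04·75))/4.15 = 0.2432
IBU = (8.7/100)·69·0.2432·1000/24.0 = 60.8363
BU:GU = 60.8363/49

1.2416


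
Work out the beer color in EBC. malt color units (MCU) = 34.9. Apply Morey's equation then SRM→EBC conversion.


SRM = 1.4922·MCU^0.6859;  EBC = SRM·1.97
SRM = 1.4922·34.9^0.6859 = 17.0628
EBC = 17.0628·1.97

33.6138 EBC


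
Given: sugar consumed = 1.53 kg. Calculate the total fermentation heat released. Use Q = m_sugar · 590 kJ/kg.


Q = 1.53 · 590

902.7000 kJ


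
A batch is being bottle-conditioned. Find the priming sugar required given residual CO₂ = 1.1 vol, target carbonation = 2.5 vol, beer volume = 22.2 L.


sugar = (target − residual)·4.0·V
sugar = (2.5 − 1.1)·4.0·22.2

124.3200 g


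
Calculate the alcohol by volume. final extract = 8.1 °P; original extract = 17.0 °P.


SG = 259/(259 − P);  ABV = (OG − FG)·131.25
OG = 259/(259 − 17.0) = 1.0702
FG = 259/(259 − 8.1) = 1.0323
ABV = (1.0702 − 1.0323)·131.25

4.9828 % ABV


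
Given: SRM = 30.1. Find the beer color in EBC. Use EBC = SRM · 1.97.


EBC = 30.1 · 1.97

59.2970 EBC


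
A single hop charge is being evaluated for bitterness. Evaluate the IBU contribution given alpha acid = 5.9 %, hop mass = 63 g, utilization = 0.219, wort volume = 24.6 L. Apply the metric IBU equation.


IBU = (α/100)·mass·U·1000 / V
IBU = (5.9/100)·63·0.219·1000 / 24.6

33.0904 IBU


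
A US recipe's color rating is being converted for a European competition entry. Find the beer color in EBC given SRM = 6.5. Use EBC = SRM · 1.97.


EBC = 6.5 · 1.97

12.8050 EBC


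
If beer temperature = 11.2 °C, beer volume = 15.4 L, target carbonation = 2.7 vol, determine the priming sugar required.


residual = 14.695·(0.01821 + 0.09011·e^(−0.04·T));  sugar = (target − residual)·4.0·V
residual = 14.695·(0.01821 + 0.09011·e^(−0.04·11.2)) = 1.1136
sugar = (2.7 − 1.1136)·4.0·15.4

97.7215 g


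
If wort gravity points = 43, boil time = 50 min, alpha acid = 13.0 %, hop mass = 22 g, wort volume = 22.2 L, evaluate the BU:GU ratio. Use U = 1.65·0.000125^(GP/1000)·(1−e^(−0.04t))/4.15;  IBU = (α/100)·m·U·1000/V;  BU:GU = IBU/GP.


U = 1.65·0.000125^(43/1000)·(1−e^(−0.04·50))/4.15 = 0.2336
IBU = (13.0/100)·22·0.2336·1000/22.2 = 30.0929
BU:GU = 30.0929/43

0.6998


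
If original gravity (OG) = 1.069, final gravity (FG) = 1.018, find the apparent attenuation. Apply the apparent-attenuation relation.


AA = (OG − FG)/(OG − 1) · 100
AA = (1.069 − 1.018)/(1.069 − 1) · 100

73.9130 %


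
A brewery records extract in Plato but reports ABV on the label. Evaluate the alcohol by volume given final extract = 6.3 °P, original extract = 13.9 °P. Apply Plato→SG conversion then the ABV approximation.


SG = 259/(259 − P);  ABV = (OG − FG)·131.25
OG = 259/(259 − 13.9) = 1.0567
FG = 259/(259 − 6.3) = 1.0249
ABV = (1.0567 − 1.0249)·131.25

4.1712 % ABV


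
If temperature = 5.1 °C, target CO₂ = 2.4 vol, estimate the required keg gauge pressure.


psi = vols/(0.01821 + 0.09011·e^(−0.04·T)) − 14.695
psi = 2.4/(0.01821 + 0.09011·e^(−0.04·5.1)) − 14.695

11.4798 psi


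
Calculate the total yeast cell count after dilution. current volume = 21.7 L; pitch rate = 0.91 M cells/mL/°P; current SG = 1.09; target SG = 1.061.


V_w = V·((SG_c−1)/(SG_t−1)−1);  °P = 259 − 259/SG_t;  cells = rate·(V+V_w)·°P
V_w = 21.7·((1.09−1)/(1.061−1)−1) = 10.3164
V_final = 21.7 + 10.3164 = 32.0164
°P = 259 − 259/1.061 = 14.8907
cells = 0.91·32.0164·14.8907

433.8384 billion cells


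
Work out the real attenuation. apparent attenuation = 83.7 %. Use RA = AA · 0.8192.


RA = 83.7 · 0.8192

68.5670 %


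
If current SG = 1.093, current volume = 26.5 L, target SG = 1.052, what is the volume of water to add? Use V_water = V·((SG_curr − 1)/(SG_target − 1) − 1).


V_water = 26.5·((1.093 − 1)/(1.052 − 1) − 1)

20.8942 L


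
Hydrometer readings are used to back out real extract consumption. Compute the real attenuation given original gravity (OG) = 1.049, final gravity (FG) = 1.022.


AA = (OG−FG)/(OG−1)·100;  RA = AA·0.8192
AA = (1.049 − 1.022)/(1.049 − 1)·100 = 55.1020
RA = 55.1020·0.8192

45.1396 %


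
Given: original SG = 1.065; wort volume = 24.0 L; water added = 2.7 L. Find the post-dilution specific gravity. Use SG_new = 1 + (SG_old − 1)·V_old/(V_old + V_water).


pts = (1.065 − 1)·1000·24.0/(24.0 + 2.7) = 58.4270
SG_new = 1 + 58.4270/1000

1.0584


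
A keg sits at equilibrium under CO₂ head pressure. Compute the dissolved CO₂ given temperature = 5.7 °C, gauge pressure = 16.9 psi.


vols = (P + 14.695)·(0.01821 + 0.09011·e^(−0.04·T))
vols = (16.9 + 14.695)·(0.01821 + 0.09011·e^(−0.04·5.7))

2.8419 volumes


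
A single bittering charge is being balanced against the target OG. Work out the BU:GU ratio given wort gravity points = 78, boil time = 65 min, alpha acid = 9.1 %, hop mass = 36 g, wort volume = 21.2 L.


U = 1.65·0.000125^(GP/1000)·(1−e^(−0.04t))/4.15;  IBU = (α/100)·m·U·1000/V;  BU:GU = IBU/GP
U = 1.65·0.000125^(78/1000)·(1−e^(−0.04·65))/4.15 = 0.1826
IBU = (9.1/100)·36·0.1826·1000/21.2 = 28.2154
BU:GU = 28.2154/78

0.3617


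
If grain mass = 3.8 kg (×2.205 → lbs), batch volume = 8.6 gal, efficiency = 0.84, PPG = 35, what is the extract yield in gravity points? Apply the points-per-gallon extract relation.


points = lbs × PPG × eff / vol
lbs = 3.8 × 2.205 = 8.3790
points = 8.3790 × 35 × 0.84 / 8.6

28.6445 points


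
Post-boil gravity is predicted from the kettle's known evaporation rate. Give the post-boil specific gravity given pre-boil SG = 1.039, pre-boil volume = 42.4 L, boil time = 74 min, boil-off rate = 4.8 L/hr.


V_post = V_pre − rate·(t/60);  SG_post = 1 + (SG_pre−1)·V_pre/V_post
V_post = 42.4 − 4.8·(74/60) = 36.4800
SG_post = 1 + (1.039 − 1)·42.4/36.4800

1.0453


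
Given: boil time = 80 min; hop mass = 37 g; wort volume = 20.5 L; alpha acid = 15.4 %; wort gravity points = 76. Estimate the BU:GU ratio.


U = 1.65·0.000125^(GP/1000)·(1−e^(−0.04t))/4.15;  IBU = (α/100)·m·U·1000/V;  BU:GU = IBU/GP
U = 1.65·0.000125^(76/1000)·(1−e^(−0.04·80))/4.15 = 0.1926
IBU = (15.4/100)·37·0.1926·1000/20.5 = 53.5422
BU:GU = 53.5422/76

0.7045


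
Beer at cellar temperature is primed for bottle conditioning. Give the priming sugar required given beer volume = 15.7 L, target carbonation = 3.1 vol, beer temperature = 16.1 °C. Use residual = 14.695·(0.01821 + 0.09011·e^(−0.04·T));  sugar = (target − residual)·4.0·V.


residual = 14.695·(0.01821 + 0.09011·e^(−0.04·16.1)) = 0.9630
sugar = (3.1 − 0.9630)·4.0·15.7

134.2016 g


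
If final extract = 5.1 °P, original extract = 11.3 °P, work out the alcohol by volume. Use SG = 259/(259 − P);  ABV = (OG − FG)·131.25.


OG = 259/(259 − 11.3) = 1.0456
FG = 259/(259 − 5.1) = 1.0201
ABV = (1.0456 − 1.0201)·131.25

3.3512 % ABV


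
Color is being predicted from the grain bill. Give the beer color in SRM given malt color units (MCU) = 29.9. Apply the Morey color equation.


SRM = 1.4922 · MCU^0.6859
SRM = 1.4922 · 29.9^0.6859

15.3458 SRM


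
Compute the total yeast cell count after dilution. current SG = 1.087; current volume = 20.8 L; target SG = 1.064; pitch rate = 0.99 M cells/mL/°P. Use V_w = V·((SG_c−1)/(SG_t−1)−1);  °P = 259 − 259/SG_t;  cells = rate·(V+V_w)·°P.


V_w = 20.8·((1.087−1)/(1.064−1)−1) = 7.4750
V_final = 20.8 + 7.4750 = 28.2750
°P = 259 − 259/1.064 = 15.5789
cells = 0.99·28.2750·15.5789

436.0898 billion cells


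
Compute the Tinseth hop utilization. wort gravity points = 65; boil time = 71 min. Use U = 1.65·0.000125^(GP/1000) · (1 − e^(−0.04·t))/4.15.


bigness = 1.65·0.000125^(65/1000) = 0.9200
boil_factor = (1 − e^(−0.04·71))/4.15 = 0.2269
U = 0.9200 · 0.2269

0.2087


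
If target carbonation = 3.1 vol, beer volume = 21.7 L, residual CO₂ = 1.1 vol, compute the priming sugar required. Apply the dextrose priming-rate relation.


sugar = (target − residual)·4.0·V
sugar = (3.1 − 1.1)·4.0·21.7

173.6000 g


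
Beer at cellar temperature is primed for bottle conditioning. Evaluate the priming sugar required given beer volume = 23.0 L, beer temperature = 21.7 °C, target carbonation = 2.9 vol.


residual = 14.695·(0.01821 + 0.09011·e^(−0.04·T));  sugar = (target − residual)·4.0·V
residual = 14.695·(0.01821 + 0.09011·e^(−0.04·21.7)) = 0.8235
sugar = (2.9 − 0.8235)·4.0·23.0

191.0409 g


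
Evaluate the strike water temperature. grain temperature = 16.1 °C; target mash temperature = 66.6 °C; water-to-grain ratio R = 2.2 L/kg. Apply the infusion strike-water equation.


T_strike = (0.41/R)·(T_mash − T_grain) + T_mash
T_strike = (0.41/2.2)·(66.6 − 16.1) + 66.6

76.0114 °C


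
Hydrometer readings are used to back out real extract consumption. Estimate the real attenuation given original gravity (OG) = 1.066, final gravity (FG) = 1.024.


AA = (OG−FG)/(OG−1)·100;  RA = AA·0.8192
AA = (1.066 − 1.024)/(1.066 − 1)·100 = 63.6364
RA = 63.6364·0.8192

52.1309 %


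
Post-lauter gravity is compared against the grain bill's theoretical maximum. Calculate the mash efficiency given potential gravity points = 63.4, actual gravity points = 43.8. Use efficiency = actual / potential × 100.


efficiency = 43.8 / 63.4 × 100

69.0852 %


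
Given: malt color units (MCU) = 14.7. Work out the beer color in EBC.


SRM = 1.4922·MCU^0.6859;  EBC = SRM·1.97
SRM = 1.4922·14.7^0.6859 = 9.4295
EBC = 9.4295·1.97

18.5762 EBC


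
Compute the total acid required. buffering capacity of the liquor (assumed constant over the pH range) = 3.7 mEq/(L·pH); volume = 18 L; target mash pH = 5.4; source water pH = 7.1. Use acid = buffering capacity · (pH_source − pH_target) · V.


acid = 3.7 · (7.1 − 5.4) · 18

113.2200 mEq


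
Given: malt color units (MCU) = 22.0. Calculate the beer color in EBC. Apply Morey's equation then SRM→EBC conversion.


SRM = 1.4922·MCU^0.6859;  EBC = SRM·1.97
SRM = 1.4922·22.0^0.6859 = 12.4335
EBC = 12.4335·1.97

24.4941 EBC


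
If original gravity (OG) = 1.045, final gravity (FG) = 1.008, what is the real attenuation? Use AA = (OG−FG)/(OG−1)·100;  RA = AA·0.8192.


AA = (1.045 − 1.008)/(1.045 − 1)·100 = 82.2222
RA = 82.2222·0.8192

67.3564 %


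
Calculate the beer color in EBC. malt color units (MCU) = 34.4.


SRM = 1.4922·MCU^0.6859;  EBC = SRM·1.97
SRM = 1.4922·34.4^0.6859 = 16.8948
EBC = 16.8948·1.97

33.2827 EBC


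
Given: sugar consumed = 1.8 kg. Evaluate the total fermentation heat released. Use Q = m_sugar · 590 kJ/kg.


Q = 1.8 · 590

1062.0000 kJ


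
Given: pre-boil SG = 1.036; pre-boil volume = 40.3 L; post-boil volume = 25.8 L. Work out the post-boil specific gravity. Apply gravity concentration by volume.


SG_post = 1 + (SG_pre − 1)·V_pre/V_post
pts_pre = (1.036 − 1)·1000 = 36.0000
pts_post = 36.0000·40.3/25.8 = 56.2326
SG_post = 1 + 56.2326/1000

1.0562


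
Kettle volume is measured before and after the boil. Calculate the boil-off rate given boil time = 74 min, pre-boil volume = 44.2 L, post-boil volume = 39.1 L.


rate = (V_pre − V_post) / (t_min/60)
rate = (44.2 − 39.1) / (74/60)

4.1351 L/hr


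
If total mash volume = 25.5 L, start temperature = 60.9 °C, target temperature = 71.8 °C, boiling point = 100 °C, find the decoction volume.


V_dec = V_total·(T_target − T_start)/(T_boil − T_start)
V_dec = 25.5·(71.8 − 60.9)/(100 − 60.9)

7.1087 L


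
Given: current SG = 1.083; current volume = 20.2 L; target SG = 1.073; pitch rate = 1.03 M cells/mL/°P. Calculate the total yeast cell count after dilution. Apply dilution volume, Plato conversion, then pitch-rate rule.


V_w = V·((SG_c−1)/(SG_t−1)−1);  °P = 259 − 259/SG_t;  cells = rate·(V+V_w)·°P
V_w = 20.2·((1.083−1)/(1.073−1)−1) = 2.7671
V_final = 20.2 + 2.7671 = 22.9671
°P = 259 − 259/1.073 = 17.6207
cells = 1.03·22.9671·17.6207

416.8374 billion cells


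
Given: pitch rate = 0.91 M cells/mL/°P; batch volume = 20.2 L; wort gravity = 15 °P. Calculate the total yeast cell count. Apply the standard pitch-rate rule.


cells (billions) = rate · V_L · °P
cells = 0.91 · 20.2 · 15

275.7300 billion cells


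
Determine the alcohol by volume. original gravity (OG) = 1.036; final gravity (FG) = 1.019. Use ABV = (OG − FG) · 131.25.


ABV = (1.036 − 1.019) · 131.25

2.2313 % ABV


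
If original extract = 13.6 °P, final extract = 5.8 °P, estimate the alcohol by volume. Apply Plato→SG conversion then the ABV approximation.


SG = 259/(259 − P);  ABV = (OG − FG)·131.25
OG = 259/(259 − 13.6) = 1.0554
FG = 259/(259 − 5.8) = 1.0229
ABV = (1.0554 − 1.0229)·131.25

4.2673 % ABV


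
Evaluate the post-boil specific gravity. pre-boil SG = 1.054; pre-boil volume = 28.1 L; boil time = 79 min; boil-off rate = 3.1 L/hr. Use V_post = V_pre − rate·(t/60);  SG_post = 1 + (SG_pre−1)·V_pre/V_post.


V_post = 28.1 − 3.1·(79/60) = 24.0183
SG_post = 1 + (1.054 − 1)·28.1/24.0183

1.0632


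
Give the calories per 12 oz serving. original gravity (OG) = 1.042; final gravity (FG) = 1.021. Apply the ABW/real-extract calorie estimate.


ABW = (OG−FG)·131.25·0.79/FG;  °P = 259 − 259/SG (for OG→OE and FG→AE);  RE = 0.1808·OE + 0.8192·AE;  Cal = (6.9·ABW + 4·(RE−0.1))·FG·3.55
ABW = (1.042 − 1.021)·131.25·0.79/1.021 = 2.1327
OE = 259 − 259/1.042 = 10.4395 °P
AE = 259 − 259/1.021 = 5.3271 °P
RE = 0.1808·10.4395 + 0.8192·5.3271 = 6.2515 °P
Cal = (6.9·2.1327 + 4·(6.2515−0.1))·1.021·3.55

142.5213 kcal


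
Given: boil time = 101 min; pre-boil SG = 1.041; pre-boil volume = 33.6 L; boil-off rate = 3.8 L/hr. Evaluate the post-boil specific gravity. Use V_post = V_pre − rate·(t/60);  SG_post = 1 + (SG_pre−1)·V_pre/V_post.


V_post = 33.6 − 3.8·(101/60) = 27.2033
SG_post = 1 + (1.041 − 1)·33.6/27.2033

1.0506


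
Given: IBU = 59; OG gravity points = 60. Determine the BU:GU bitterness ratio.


BU:GU = IBU / OG_points
BU:GU = 59 / 60

0.9833


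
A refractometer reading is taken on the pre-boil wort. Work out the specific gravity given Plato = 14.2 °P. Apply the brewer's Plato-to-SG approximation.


SG = 259/(259 − P)
SG = 259/(259 − 14.2)

1.0580


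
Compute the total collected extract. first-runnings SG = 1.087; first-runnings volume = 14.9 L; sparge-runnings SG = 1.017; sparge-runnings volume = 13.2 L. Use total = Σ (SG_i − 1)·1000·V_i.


first = (1.087 − 1)·1000·14.9 = 1296.3000
sparge = (1.017 − 1)·1000·13.2 = 224.4000
total = 1296.3000 + 224.4000

1520.7000 gravity·L


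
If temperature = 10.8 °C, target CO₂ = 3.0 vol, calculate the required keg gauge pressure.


psi = vols/(0.01821 + 0.09011·e^(−0.04·T)) − 14.695
psi = 3.0/(0.01821 + 0.09011·e^(−0.04·10.8)) − 14.695

24.4132 psi


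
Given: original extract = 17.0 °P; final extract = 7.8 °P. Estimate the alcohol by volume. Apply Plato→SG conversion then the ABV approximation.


SG = 259/(259 − P);  ABV = (OG − FG)·131.25
OG = 259/(259 − 17.0) = 1.0702
FG = 259/(259 − 7.8) = 1.0311
ABV = (1.0702 − 1.0311)·131.25

5.1446 % ABV


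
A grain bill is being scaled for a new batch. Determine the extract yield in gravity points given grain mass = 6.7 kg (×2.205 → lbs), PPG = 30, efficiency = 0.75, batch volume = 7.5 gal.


points = lbs × PPG × eff / vol
lbs = 6.7 × 2.205 = 14.7735
points = 14.7735 × 30 × 0.75 / 7.5

44.3205 points


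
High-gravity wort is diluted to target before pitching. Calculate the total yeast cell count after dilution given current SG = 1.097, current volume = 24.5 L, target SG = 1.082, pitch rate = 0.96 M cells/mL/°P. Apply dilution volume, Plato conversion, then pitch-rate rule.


V_w = V·((SG_c−1)/(SG_t−1)−1);  °P = 259 − 259/SG_t;  cells = rate·(V+V_w)·°P
V_w = 24.5·((1.097−1)/(1.082−1)−1) = 4.4817
V_final = 24.5 + 4.4817 = 28.9817
°P = 259 − 259/1.082 = 19.6285
cells = 0.96·28.9817·19.6285

546.1118 billion cells


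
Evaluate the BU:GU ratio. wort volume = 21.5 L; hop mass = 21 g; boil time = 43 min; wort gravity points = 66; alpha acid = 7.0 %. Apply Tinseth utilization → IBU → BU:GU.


U = 1.65·0.000125^(GP/1000)·(1−e^(−0.04t))/4.15;  IBU = (α/100)·m·U·1000/V;  BU:GU = IBU/GP
U = 1.65·0.000125^(66/1000)·(1−e^(−0.04·43))/4.15 = 0.1804
IBU = (7.0/100)·21·0.1804·1000/21.5 = 12.3316
BU:GU = 12.3316/66

0.1868


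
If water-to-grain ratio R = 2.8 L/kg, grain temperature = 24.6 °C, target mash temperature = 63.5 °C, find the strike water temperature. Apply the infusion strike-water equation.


T_strike = (0.41/R)·(T_mash − T_grain) + T_mash
T_strike = (0.41/2.8)·(63.5 − 24.6) + 63.5

69.1961 °C


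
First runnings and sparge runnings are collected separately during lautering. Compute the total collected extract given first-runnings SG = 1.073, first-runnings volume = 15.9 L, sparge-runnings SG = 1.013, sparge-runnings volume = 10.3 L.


total = Σ (SG_i − 1)·1000·V_i
first = (1.073 − 1)·1000·15.9 = 1160.7000
sparge = (1.013 − 1)·1000·10.3 = 133.9000
total = 1160.7000 + 133.9000

1294.6000 gravity·L


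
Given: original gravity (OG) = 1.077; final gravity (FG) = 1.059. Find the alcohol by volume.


ABV = (OG − FG) · 131.25
ABV = (1.077 − 1.059) · 131.25

2.3625 % ABV


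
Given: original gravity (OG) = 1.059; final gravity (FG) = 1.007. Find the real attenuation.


AA = (OG−FG)/(OG−1)·100;  RA = AA·0.8192
AA = (1.059 − 1.007)/(1.059 − 1)·100 = 88.1356
RA = 88.1356·0.8192

72.2007 %


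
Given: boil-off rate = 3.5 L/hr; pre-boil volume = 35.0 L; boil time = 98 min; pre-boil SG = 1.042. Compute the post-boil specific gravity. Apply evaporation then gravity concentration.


V_post = V_pre − rate·(t/60);  SG_post = 1 + (SG_pre−1)·V_pre/V_post
V_post = 35.0 − 3.5·(98/60) = 29.2833
SG_post = 1 + (1.042 − 1)·35.0/29.2833

1.0502


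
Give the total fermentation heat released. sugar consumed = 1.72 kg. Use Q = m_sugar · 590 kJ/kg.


Q = 1.72 · 590

1014.8000 kJ


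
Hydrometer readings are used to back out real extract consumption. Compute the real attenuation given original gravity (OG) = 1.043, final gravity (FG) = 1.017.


AA = (OG−FG)/(OG−1)·100;  RA = AA·0.8192
AA = (1.043 − 1.017)/(1.043 − 1)·100 = 60.4651
RA = 60.4651·0.8192

49.5330 %


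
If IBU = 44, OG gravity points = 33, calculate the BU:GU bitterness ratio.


BU:GU = IBU / OG_points
BU:GU = 44 / 33

1.3333


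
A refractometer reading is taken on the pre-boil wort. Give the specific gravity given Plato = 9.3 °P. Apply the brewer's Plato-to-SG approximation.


SG = 259/(259 − P)
SG = 259/(259 − 9.3)

1.0372


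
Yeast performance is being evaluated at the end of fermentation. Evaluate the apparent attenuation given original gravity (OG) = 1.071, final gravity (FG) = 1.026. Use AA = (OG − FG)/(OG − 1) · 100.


AA = (1.071 − 1.026)/(1.071 − 1) · 100

63.3803 %


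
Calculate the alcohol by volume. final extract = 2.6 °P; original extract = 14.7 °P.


SG = 259/(259 − P);  ABV = (OG − FG)·131.25
OG = 259/(259 − 14.7) = 1.0602
FG = 259/(259 − 2.6) = 1.0101
ABV = (1.0602 − 1.0101)·131.25

6.5666 % ABV


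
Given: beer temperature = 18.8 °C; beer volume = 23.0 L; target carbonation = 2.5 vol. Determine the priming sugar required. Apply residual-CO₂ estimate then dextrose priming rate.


residual = 14.695·(0.01821 + 0.09011·e^(−0.04·T));  sugar = (target − residual)·4.0·V
residual = 14.695·(0.01821 + 0.09011·e^(−0.04·18.8)) = 0.8918
sugar = (2.5 − 0.8918)·4.0·23.0

147.9509 g


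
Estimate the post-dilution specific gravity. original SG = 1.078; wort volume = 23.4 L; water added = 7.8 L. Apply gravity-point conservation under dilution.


SG_new = 1 + (SG_old − 1)·V_old/(V_old + V_water)
pts = (1.078 − 1)·1000·23.4/(23.4 + 7.8) = 58.5000
SG_new = 1 + 58.5000/1000

1.0585


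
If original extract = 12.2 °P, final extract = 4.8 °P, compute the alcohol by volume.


SG = 259/(259 − P);  ABV = (OG − FG)·131.25
OG = 259/(259 − 12.2) = 1.0494
FG = 259/(259 − 4.8) = 1.0189
ABV = (1.0494 − 1.0189)·131.25

4.0097 % ABV


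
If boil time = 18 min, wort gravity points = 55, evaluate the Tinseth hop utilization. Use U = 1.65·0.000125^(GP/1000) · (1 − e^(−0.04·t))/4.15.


bigness = 1.65·0.000125^(55/1000) = 1.0065
boil_factor = (1 − e^(−0.04·18))/4.15 = 0.1237
U = 1.0065 · 0.1237

0.1245
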